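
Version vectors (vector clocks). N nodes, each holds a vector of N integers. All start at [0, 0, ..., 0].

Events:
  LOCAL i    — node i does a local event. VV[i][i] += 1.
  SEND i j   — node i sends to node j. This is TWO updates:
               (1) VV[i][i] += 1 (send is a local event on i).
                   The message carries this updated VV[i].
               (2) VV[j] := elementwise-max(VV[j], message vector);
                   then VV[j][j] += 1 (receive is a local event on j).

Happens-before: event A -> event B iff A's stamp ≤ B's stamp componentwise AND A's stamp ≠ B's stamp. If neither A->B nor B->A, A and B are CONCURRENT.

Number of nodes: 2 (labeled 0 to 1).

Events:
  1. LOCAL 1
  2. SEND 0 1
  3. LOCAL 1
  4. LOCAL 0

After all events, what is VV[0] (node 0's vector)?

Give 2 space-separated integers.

Initial: VV[0]=[0, 0]
Initial: VV[1]=[0, 0]
Event 1: LOCAL 1: VV[1][1]++ -> VV[1]=[0, 1]
Event 2: SEND 0->1: VV[0][0]++ -> VV[0]=[1, 0], msg_vec=[1, 0]; VV[1]=max(VV[1],msg_vec) then VV[1][1]++ -> VV[1]=[1, 2]
Event 3: LOCAL 1: VV[1][1]++ -> VV[1]=[1, 3]
Event 4: LOCAL 0: VV[0][0]++ -> VV[0]=[2, 0]
Final vectors: VV[0]=[2, 0]; VV[1]=[1, 3]

Answer: 2 0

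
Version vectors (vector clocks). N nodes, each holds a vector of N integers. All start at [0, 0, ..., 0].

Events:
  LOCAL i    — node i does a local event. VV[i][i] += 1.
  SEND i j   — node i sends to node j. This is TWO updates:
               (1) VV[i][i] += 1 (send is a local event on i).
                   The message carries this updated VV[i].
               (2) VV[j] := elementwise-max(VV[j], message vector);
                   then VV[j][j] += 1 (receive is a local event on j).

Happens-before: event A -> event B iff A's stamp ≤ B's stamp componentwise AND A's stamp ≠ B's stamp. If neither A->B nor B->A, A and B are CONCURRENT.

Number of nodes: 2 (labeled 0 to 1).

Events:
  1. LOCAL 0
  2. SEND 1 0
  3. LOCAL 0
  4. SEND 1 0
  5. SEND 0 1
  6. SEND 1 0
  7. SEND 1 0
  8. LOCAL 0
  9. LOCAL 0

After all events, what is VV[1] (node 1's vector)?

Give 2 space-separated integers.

Initial: VV[0]=[0, 0]
Initial: VV[1]=[0, 0]
Event 1: LOCAL 0: VV[0][0]++ -> VV[0]=[1, 0]
Event 2: SEND 1->0: VV[1][1]++ -> VV[1]=[0, 1], msg_vec=[0, 1]; VV[0]=max(VV[0],msg_vec) then VV[0][0]++ -> VV[0]=[2, 1]
Event 3: LOCAL 0: VV[0][0]++ -> VV[0]=[3, 1]
Event 4: SEND 1->0: VV[1][1]++ -> VV[1]=[0, 2], msg_vec=[0, 2]; VV[0]=max(VV[0],msg_vec) then VV[0][0]++ -> VV[0]=[4, 2]
Event 5: SEND 0->1: VV[0][0]++ -> VV[0]=[5, 2], msg_vec=[5, 2]; VV[1]=max(VV[1],msg_vec) then VV[1][1]++ -> VV[1]=[5, 3]
Event 6: SEND 1->0: VV[1][1]++ -> VV[1]=[5, 4], msg_vec=[5, 4]; VV[0]=max(VV[0],msg_vec) then VV[0][0]++ -> VV[0]=[6, 4]
Event 7: SEND 1->0: VV[1][1]++ -> VV[1]=[5, 5], msg_vec=[5, 5]; VV[0]=max(VV[0],msg_vec) then VV[0][0]++ -> VV[0]=[7, 5]
Event 8: LOCAL 0: VV[0][0]++ -> VV[0]=[8, 5]
Event 9: LOCAL 0: VV[0][0]++ -> VV[0]=[9, 5]
Final vectors: VV[0]=[9, 5]; VV[1]=[5, 5]

Answer: 5 5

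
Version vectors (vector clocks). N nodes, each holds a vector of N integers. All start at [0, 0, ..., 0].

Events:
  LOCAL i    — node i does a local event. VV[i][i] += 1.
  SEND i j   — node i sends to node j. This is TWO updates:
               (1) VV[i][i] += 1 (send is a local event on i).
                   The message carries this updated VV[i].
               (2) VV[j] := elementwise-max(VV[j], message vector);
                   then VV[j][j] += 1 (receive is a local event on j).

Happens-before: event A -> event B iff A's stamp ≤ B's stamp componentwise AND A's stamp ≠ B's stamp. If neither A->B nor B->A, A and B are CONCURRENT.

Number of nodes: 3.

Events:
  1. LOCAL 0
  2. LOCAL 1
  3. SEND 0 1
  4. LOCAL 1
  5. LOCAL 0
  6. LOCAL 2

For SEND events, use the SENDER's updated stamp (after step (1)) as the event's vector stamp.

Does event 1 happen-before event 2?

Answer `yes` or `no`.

Initial: VV[0]=[0, 0, 0]
Initial: VV[1]=[0, 0, 0]
Initial: VV[2]=[0, 0, 0]
Event 1: LOCAL 0: VV[0][0]++ -> VV[0]=[1, 0, 0]
Event 2: LOCAL 1: VV[1][1]++ -> VV[1]=[0, 1, 0]
Event 3: SEND 0->1: VV[0][0]++ -> VV[0]=[2, 0, 0], msg_vec=[2, 0, 0]; VV[1]=max(VV[1],msg_vec) then VV[1][1]++ -> VV[1]=[2, 2, 0]
Event 4: LOCAL 1: VV[1][1]++ -> VV[1]=[2, 3, 0]
Event 5: LOCAL 0: VV[0][0]++ -> VV[0]=[3, 0, 0]
Event 6: LOCAL 2: VV[2][2]++ -> VV[2]=[0, 0, 1]
Event 1 stamp: [1, 0, 0]
Event 2 stamp: [0, 1, 0]
[1, 0, 0] <= [0, 1, 0]? False. Equal? False. Happens-before: False

Answer: no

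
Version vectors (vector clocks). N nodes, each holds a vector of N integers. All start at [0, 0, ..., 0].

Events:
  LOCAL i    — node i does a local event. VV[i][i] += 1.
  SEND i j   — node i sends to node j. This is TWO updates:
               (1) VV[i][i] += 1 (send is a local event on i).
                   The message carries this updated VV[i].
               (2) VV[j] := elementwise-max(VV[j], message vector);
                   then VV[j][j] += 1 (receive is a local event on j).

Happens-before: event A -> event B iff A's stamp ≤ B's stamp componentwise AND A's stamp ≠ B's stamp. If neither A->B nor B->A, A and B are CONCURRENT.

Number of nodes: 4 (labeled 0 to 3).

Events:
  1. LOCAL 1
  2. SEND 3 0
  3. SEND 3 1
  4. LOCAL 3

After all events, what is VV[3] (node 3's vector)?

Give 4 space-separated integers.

Answer: 0 0 0 3

Derivation:
Initial: VV[0]=[0, 0, 0, 0]
Initial: VV[1]=[0, 0, 0, 0]
Initial: VV[2]=[0, 0, 0, 0]
Initial: VV[3]=[0, 0, 0, 0]
Event 1: LOCAL 1: VV[1][1]++ -> VV[1]=[0, 1, 0, 0]
Event 2: SEND 3->0: VV[3][3]++ -> VV[3]=[0, 0, 0, 1], msg_vec=[0, 0, 0, 1]; VV[0]=max(VV[0],msg_vec) then VV[0][0]++ -> VV[0]=[1, 0, 0, 1]
Event 3: SEND 3->1: VV[3][3]++ -> VV[3]=[0, 0, 0, 2], msg_vec=[0, 0, 0, 2]; VV[1]=max(VV[1],msg_vec) then VV[1][1]++ -> VV[1]=[0, 2, 0, 2]
Event 4: LOCAL 3: VV[3][3]++ -> VV[3]=[0, 0, 0, 3]
Final vectors: VV[0]=[1, 0, 0, 1]; VV[1]=[0, 2, 0, 2]; VV[2]=[0, 0, 0, 0]; VV[3]=[0, 0, 0, 3]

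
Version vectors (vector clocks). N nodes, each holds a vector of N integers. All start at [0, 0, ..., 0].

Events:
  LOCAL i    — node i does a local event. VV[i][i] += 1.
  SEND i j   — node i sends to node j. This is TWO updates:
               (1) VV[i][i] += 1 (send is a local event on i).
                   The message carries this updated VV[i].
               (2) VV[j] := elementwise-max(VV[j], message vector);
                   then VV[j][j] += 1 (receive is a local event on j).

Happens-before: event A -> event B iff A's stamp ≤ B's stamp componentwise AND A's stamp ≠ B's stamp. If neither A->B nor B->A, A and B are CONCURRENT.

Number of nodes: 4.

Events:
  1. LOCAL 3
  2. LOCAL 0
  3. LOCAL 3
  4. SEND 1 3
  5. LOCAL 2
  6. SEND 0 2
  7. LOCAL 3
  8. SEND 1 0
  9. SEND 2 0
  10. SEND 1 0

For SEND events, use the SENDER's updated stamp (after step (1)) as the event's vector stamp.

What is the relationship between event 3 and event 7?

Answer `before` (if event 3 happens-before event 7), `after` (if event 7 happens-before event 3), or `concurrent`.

Initial: VV[0]=[0, 0, 0, 0]
Initial: VV[1]=[0, 0, 0, 0]
Initial: VV[2]=[0, 0, 0, 0]
Initial: VV[3]=[0, 0, 0, 0]
Event 1: LOCAL 3: VV[3][3]++ -> VV[3]=[0, 0, 0, 1]
Event 2: LOCAL 0: VV[0][0]++ -> VV[0]=[1, 0, 0, 0]
Event 3: LOCAL 3: VV[3][3]++ -> VV[3]=[0, 0, 0, 2]
Event 4: SEND 1->3: VV[1][1]++ -> VV[1]=[0, 1, 0, 0], msg_vec=[0, 1, 0, 0]; VV[3]=max(VV[3],msg_vec) then VV[3][3]++ -> VV[3]=[0, 1, 0, 3]
Event 5: LOCAL 2: VV[2][2]++ -> VV[2]=[0, 0, 1, 0]
Event 6: SEND 0->2: VV[0][0]++ -> VV[0]=[2, 0, 0, 0], msg_vec=[2, 0, 0, 0]; VV[2]=max(VV[2],msg_vec) then VV[2][2]++ -> VV[2]=[2, 0, 2, 0]
Event 7: LOCAL 3: VV[3][3]++ -> VV[3]=[0, 1, 0, 4]
Event 8: SEND 1->0: VV[1][1]++ -> VV[1]=[0, 2, 0, 0], msg_vec=[0, 2, 0, 0]; VV[0]=max(VV[0],msg_vec) then VV[0][0]++ -> VV[0]=[3, 2, 0, 0]
Event 9: SEND 2->0: VV[2][2]++ -> VV[2]=[2, 0, 3, 0], msg_vec=[2, 0, 3, 0]; VV[0]=max(VV[0],msg_vec) then VV[0][0]++ -> VV[0]=[4, 2, 3, 0]
Event 10: SEND 1->0: VV[1][1]++ -> VV[1]=[0, 3, 0, 0], msg_vec=[0, 3, 0, 0]; VV[0]=max(VV[0],msg_vec) then VV[0][0]++ -> VV[0]=[5, 3, 3, 0]
Event 3 stamp: [0, 0, 0, 2]
Event 7 stamp: [0, 1, 0, 4]
[0, 0, 0, 2] <= [0, 1, 0, 4]? True
[0, 1, 0, 4] <= [0, 0, 0, 2]? False
Relation: before

Answer: before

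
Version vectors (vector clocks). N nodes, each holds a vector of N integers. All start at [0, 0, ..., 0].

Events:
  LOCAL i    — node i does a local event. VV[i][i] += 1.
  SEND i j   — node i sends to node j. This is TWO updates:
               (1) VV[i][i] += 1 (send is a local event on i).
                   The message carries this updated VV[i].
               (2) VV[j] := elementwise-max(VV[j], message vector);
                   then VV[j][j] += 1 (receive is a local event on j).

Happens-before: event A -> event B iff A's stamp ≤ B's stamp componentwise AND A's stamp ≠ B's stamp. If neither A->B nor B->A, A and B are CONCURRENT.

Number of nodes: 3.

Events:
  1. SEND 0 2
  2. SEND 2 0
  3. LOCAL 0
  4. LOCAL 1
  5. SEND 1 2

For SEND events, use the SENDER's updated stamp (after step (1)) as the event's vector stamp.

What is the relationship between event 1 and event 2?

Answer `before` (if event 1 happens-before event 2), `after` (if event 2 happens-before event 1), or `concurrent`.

Initial: VV[0]=[0, 0, 0]
Initial: VV[1]=[0, 0, 0]
Initial: VV[2]=[0, 0, 0]
Event 1: SEND 0->2: VV[0][0]++ -> VV[0]=[1, 0, 0], msg_vec=[1, 0, 0]; VV[2]=max(VV[2],msg_vec) then VV[2][2]++ -> VV[2]=[1, 0, 1]
Event 2: SEND 2->0: VV[2][2]++ -> VV[2]=[1, 0, 2], msg_vec=[1, 0, 2]; VV[0]=max(VV[0],msg_vec) then VV[0][0]++ -> VV[0]=[2, 0, 2]
Event 3: LOCAL 0: VV[0][0]++ -> VV[0]=[3, 0, 2]
Event 4: LOCAL 1: VV[1][1]++ -> VV[1]=[0, 1, 0]
Event 5: SEND 1->2: VV[1][1]++ -> VV[1]=[0, 2, 0], msg_vec=[0, 2, 0]; VV[2]=max(VV[2],msg_vec) then VV[2][2]++ -> VV[2]=[1, 2, 3]
Event 1 stamp: [1, 0, 0]
Event 2 stamp: [1, 0, 2]
[1, 0, 0] <= [1, 0, 2]? True
[1, 0, 2] <= [1, 0, 0]? False
Relation: before

Answer: before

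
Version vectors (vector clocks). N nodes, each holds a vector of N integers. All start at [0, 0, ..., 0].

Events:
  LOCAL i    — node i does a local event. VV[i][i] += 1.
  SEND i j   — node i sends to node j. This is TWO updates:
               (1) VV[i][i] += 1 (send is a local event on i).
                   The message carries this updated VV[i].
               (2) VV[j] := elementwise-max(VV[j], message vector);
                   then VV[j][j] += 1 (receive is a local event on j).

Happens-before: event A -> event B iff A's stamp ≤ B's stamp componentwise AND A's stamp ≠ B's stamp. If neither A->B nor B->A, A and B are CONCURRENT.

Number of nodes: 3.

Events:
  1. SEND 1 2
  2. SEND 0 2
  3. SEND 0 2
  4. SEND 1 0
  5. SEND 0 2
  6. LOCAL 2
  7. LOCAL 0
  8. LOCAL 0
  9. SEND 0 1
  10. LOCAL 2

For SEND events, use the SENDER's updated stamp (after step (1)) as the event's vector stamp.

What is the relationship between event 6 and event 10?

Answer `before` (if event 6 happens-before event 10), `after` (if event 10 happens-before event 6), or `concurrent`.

Answer: before

Derivation:
Initial: VV[0]=[0, 0, 0]
Initial: VV[1]=[0, 0, 0]
Initial: VV[2]=[0, 0, 0]
Event 1: SEND 1->2: VV[1][1]++ -> VV[1]=[0, 1, 0], msg_vec=[0, 1, 0]; VV[2]=max(VV[2],msg_vec) then VV[2][2]++ -> VV[2]=[0, 1, 1]
Event 2: SEND 0->2: VV[0][0]++ -> VV[0]=[1, 0, 0], msg_vec=[1, 0, 0]; VV[2]=max(VV[2],msg_vec) then VV[2][2]++ -> VV[2]=[1, 1, 2]
Event 3: SEND 0->2: VV[0][0]++ -> VV[0]=[2, 0, 0], msg_vec=[2, 0, 0]; VV[2]=max(VV[2],msg_vec) then VV[2][2]++ -> VV[2]=[2, 1, 3]
Event 4: SEND 1->0: VV[1][1]++ -> VV[1]=[0, 2, 0], msg_vec=[0, 2, 0]; VV[0]=max(VV[0],msg_vec) then VV[0][0]++ -> VV[0]=[3, 2, 0]
Event 5: SEND 0->2: VV[0][0]++ -> VV[0]=[4, 2, 0], msg_vec=[4, 2, 0]; VV[2]=max(VV[2],msg_vec) then VV[2][2]++ -> VV[2]=[4, 2, 4]
Event 6: LOCAL 2: VV[2][2]++ -> VV[2]=[4, 2, 5]
Event 7: LOCAL 0: VV[0][0]++ -> VV[0]=[5, 2, 0]
Event 8: LOCAL 0: VV[0][0]++ -> VV[0]=[6, 2, 0]
Event 9: SEND 0->1: VV[0][0]++ -> VV[0]=[7, 2, 0], msg_vec=[7, 2, 0]; VV[1]=max(VV[1],msg_vec) then VV[1][1]++ -> VV[1]=[7, 3, 0]
Event 10: LOCAL 2: VV[2][2]++ -> VV[2]=[4, 2, 6]
Event 6 stamp: [4, 2, 5]
Event 10 stamp: [4, 2, 6]
[4, 2, 5] <= [4, 2, 6]? True
[4, 2, 6] <= [4, 2, 5]? False
Relation: before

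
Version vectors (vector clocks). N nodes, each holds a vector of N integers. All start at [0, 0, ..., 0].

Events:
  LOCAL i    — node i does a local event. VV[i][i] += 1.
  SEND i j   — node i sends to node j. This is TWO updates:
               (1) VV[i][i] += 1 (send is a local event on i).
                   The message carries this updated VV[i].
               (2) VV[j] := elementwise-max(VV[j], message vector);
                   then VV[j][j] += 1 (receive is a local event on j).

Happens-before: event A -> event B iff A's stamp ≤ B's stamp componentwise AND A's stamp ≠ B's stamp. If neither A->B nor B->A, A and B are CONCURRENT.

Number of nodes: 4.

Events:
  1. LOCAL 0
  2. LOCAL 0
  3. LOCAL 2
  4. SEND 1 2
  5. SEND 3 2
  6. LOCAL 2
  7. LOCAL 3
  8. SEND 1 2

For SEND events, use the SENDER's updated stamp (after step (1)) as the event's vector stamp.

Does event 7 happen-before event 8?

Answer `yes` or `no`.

Initial: VV[0]=[0, 0, 0, 0]
Initial: VV[1]=[0, 0, 0, 0]
Initial: VV[2]=[0, 0, 0, 0]
Initial: VV[3]=[0, 0, 0, 0]
Event 1: LOCAL 0: VV[0][0]++ -> VV[0]=[1, 0, 0, 0]
Event 2: LOCAL 0: VV[0][0]++ -> VV[0]=[2, 0, 0, 0]
Event 3: LOCAL 2: VV[2][2]++ -> VV[2]=[0, 0, 1, 0]
Event 4: SEND 1->2: VV[1][1]++ -> VV[1]=[0, 1, 0, 0], msg_vec=[0, 1, 0, 0]; VV[2]=max(VV[2],msg_vec) then VV[2][2]++ -> VV[2]=[0, 1, 2, 0]
Event 5: SEND 3->2: VV[3][3]++ -> VV[3]=[0, 0, 0, 1], msg_vec=[0, 0, 0, 1]; VV[2]=max(VV[2],msg_vec) then VV[2][2]++ -> VV[2]=[0, 1, 3, 1]
Event 6: LOCAL 2: VV[2][2]++ -> VV[2]=[0, 1, 4, 1]
Event 7: LOCAL 3: VV[3][3]++ -> VV[3]=[0, 0, 0, 2]
Event 8: SEND 1->2: VV[1][1]++ -> VV[1]=[0, 2, 0, 0], msg_vec=[0, 2, 0, 0]; VV[2]=max(VV[2],msg_vec) then VV[2][2]++ -> VV[2]=[0, 2, 5, 1]
Event 7 stamp: [0, 0, 0, 2]
Event 8 stamp: [0, 2, 0, 0]
[0, 0, 0, 2] <= [0, 2, 0, 0]? False. Equal? False. Happens-before: False

Answer: no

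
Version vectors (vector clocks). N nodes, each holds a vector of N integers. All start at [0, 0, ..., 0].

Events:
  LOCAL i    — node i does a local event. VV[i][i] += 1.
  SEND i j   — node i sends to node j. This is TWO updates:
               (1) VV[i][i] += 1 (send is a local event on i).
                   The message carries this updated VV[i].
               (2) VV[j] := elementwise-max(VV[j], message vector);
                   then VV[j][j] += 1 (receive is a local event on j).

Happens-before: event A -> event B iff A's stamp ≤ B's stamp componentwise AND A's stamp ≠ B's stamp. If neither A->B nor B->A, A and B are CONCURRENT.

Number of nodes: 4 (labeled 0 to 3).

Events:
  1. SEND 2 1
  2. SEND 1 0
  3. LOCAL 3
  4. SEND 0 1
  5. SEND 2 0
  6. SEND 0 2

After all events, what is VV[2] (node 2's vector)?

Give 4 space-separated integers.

Answer: 4 2 3 0

Derivation:
Initial: VV[0]=[0, 0, 0, 0]
Initial: VV[1]=[0, 0, 0, 0]
Initial: VV[2]=[0, 0, 0, 0]
Initial: VV[3]=[0, 0, 0, 0]
Event 1: SEND 2->1: VV[2][2]++ -> VV[2]=[0, 0, 1, 0], msg_vec=[0, 0, 1, 0]; VV[1]=max(VV[1],msg_vec) then VV[1][1]++ -> VV[1]=[0, 1, 1, 0]
Event 2: SEND 1->0: VV[1][1]++ -> VV[1]=[0, 2, 1, 0], msg_vec=[0, 2, 1, 0]; VV[0]=max(VV[0],msg_vec) then VV[0][0]++ -> VV[0]=[1, 2, 1, 0]
Event 3: LOCAL 3: VV[3][3]++ -> VV[3]=[0, 0, 0, 1]
Event 4: SEND 0->1: VV[0][0]++ -> VV[0]=[2, 2, 1, 0], msg_vec=[2, 2, 1, 0]; VV[1]=max(VV[1],msg_vec) then VV[1][1]++ -> VV[1]=[2, 3, 1, 0]
Event 5: SEND 2->0: VV[2][2]++ -> VV[2]=[0, 0, 2, 0], msg_vec=[0, 0, 2, 0]; VV[0]=max(VV[0],msg_vec) then VV[0][0]++ -> VV[0]=[3, 2, 2, 0]
Event 6: SEND 0->2: VV[0][0]++ -> VV[0]=[4, 2, 2, 0], msg_vec=[4, 2, 2, 0]; VV[2]=max(VV[2],msg_vec) then VV[2][2]++ -> VV[2]=[4, 2, 3, 0]
Final vectors: VV[0]=[4, 2, 2, 0]; VV[1]=[2, 3, 1, 0]; VV[2]=[4, 2, 3, 0]; VV[3]=[0, 0, 0, 1]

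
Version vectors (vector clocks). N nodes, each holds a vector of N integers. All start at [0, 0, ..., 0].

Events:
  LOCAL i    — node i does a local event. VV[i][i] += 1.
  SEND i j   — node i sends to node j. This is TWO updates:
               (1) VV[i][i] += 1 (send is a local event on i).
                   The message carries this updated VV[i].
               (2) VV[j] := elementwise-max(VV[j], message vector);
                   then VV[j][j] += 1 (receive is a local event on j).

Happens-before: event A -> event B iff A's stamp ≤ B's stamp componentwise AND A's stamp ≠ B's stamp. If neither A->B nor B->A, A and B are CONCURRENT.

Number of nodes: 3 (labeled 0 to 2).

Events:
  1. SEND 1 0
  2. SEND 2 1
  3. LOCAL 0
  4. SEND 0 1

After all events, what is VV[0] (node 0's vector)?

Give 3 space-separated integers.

Answer: 3 1 0

Derivation:
Initial: VV[0]=[0, 0, 0]
Initial: VV[1]=[0, 0, 0]
Initial: VV[2]=[0, 0, 0]
Event 1: SEND 1->0: VV[1][1]++ -> VV[1]=[0, 1, 0], msg_vec=[0, 1, 0]; VV[0]=max(VV[0],msg_vec) then VV[0][0]++ -> VV[0]=[1, 1, 0]
Event 2: SEND 2->1: VV[2][2]++ -> VV[2]=[0, 0, 1], msg_vec=[0, 0, 1]; VV[1]=max(VV[1],msg_vec) then VV[1][1]++ -> VV[1]=[0, 2, 1]
Event 3: LOCAL 0: VV[0][0]++ -> VV[0]=[2, 1, 0]
Event 4: SEND 0->1: VV[0][0]++ -> VV[0]=[3, 1, 0], msg_vec=[3, 1, 0]; VV[1]=max(VV[1],msg_vec) then VV[1][1]++ -> VV[1]=[3, 3, 1]
Final vectors: VV[0]=[3, 1, 0]; VV[1]=[3, 3, 1]; VV[2]=[0, 0, 1]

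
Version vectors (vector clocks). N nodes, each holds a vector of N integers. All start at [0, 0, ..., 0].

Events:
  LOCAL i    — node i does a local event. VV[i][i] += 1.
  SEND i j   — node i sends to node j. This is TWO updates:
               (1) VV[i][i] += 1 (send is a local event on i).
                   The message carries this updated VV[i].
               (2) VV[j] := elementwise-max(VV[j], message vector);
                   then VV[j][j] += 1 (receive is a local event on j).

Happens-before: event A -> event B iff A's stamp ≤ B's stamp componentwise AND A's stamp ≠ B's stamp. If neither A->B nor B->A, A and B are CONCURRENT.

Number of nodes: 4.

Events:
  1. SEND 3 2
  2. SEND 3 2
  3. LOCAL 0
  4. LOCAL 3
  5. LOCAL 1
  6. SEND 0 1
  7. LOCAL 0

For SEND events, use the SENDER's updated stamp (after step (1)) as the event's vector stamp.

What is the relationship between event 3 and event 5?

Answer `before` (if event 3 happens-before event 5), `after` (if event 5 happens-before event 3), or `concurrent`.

Answer: concurrent

Derivation:
Initial: VV[0]=[0, 0, 0, 0]
Initial: VV[1]=[0, 0, 0, 0]
Initial: VV[2]=[0, 0, 0, 0]
Initial: VV[3]=[0, 0, 0, 0]
Event 1: SEND 3->2: VV[3][3]++ -> VV[3]=[0, 0, 0, 1], msg_vec=[0, 0, 0, 1]; VV[2]=max(VV[2],msg_vec) then VV[2][2]++ -> VV[2]=[0, 0, 1, 1]
Event 2: SEND 3->2: VV[3][3]++ -> VV[3]=[0, 0, 0, 2], msg_vec=[0, 0, 0, 2]; VV[2]=max(VV[2],msg_vec) then VV[2][2]++ -> VV[2]=[0, 0, 2, 2]
Event 3: LOCAL 0: VV[0][0]++ -> VV[0]=[1, 0, 0, 0]
Event 4: LOCAL 3: VV[3][3]++ -> VV[3]=[0, 0, 0, 3]
Event 5: LOCAL 1: VV[1][1]++ -> VV[1]=[0, 1, 0, 0]
Event 6: SEND 0->1: VV[0][0]++ -> VV[0]=[2, 0, 0, 0], msg_vec=[2, 0, 0, 0]; VV[1]=max(VV[1],msg_vec) then VV[1][1]++ -> VV[1]=[2, 2, 0, 0]
Event 7: LOCAL 0: VV[0][0]++ -> VV[0]=[3, 0, 0, 0]
Event 3 stamp: [1, 0, 0, 0]
Event 5 stamp: [0, 1, 0, 0]
[1, 0, 0, 0] <= [0, 1, 0, 0]? False
[0, 1, 0, 0] <= [1, 0, 0, 0]? False
Relation: concurrent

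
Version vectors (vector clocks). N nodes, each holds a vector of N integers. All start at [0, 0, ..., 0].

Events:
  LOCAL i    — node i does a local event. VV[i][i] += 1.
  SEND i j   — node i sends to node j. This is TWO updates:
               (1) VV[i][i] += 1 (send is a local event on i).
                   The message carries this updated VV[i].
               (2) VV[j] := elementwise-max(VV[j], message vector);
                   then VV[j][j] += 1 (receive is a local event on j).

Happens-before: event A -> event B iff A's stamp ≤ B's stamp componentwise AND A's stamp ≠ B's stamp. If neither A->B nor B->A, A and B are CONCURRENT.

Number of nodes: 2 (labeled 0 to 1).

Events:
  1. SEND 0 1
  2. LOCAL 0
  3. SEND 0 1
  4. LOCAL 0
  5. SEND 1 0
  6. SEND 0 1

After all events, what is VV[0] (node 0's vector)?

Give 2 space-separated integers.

Answer: 6 3

Derivation:
Initial: VV[0]=[0, 0]
Initial: VV[1]=[0, 0]
Event 1: SEND 0->1: VV[0][0]++ -> VV[0]=[1, 0], msg_vec=[1, 0]; VV[1]=max(VV[1],msg_vec) then VV[1][1]++ -> VV[1]=[1, 1]
Event 2: LOCAL 0: VV[0][0]++ -> VV[0]=[2, 0]
Event 3: SEND 0->1: VV[0][0]++ -> VV[0]=[3, 0], msg_vec=[3, 0]; VV[1]=max(VV[1],msg_vec) then VV[1][1]++ -> VV[1]=[3, 2]
Event 4: LOCAL 0: VV[0][0]++ -> VV[0]=[4, 0]
Event 5: SEND 1->0: VV[1][1]++ -> VV[1]=[3, 3], msg_vec=[3, 3]; VV[0]=max(VV[0],msg_vec) then VV[0][0]++ -> VV[0]=[5, 3]
Event 6: SEND 0->1: VV[0][0]++ -> VV[0]=[6, 3], msg_vec=[6, 3]; VV[1]=max(VV[1],msg_vec) then VV[1][1]++ -> VV[1]=[6, 4]
Final vectors: VV[0]=[6, 3]; VV[1]=[6, 4]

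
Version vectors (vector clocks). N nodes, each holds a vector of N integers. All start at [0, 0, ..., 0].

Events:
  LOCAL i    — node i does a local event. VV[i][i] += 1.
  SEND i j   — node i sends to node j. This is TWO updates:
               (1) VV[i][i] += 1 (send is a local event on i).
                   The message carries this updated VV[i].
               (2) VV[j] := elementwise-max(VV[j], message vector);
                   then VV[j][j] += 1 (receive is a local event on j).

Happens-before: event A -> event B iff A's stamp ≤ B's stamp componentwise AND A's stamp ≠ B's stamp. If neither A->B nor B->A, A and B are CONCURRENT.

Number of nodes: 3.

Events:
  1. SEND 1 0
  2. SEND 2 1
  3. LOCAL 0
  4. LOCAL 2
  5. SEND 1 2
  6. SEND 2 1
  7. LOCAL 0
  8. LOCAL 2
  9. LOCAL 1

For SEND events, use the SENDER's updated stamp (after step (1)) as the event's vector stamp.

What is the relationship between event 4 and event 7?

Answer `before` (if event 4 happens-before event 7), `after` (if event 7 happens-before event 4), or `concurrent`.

Initial: VV[0]=[0, 0, 0]
Initial: VV[1]=[0, 0, 0]
Initial: VV[2]=[0, 0, 0]
Event 1: SEND 1->0: VV[1][1]++ -> VV[1]=[0, 1, 0], msg_vec=[0, 1, 0]; VV[0]=max(VV[0],msg_vec) then VV[0][0]++ -> VV[0]=[1, 1, 0]
Event 2: SEND 2->1: VV[2][2]++ -> VV[2]=[0, 0, 1], msg_vec=[0, 0, 1]; VV[1]=max(VV[1],msg_vec) then VV[1][1]++ -> VV[1]=[0, 2, 1]
Event 3: LOCAL 0: VV[0][0]++ -> VV[0]=[2, 1, 0]
Event 4: LOCAL 2: VV[2][2]++ -> VV[2]=[0, 0, 2]
Event 5: SEND 1->2: VV[1][1]++ -> VV[1]=[0, 3, 1], msg_vec=[0, 3, 1]; VV[2]=max(VV[2],msg_vec) then VV[2][2]++ -> VV[2]=[0, 3, 3]
Event 6: SEND 2->1: VV[2][2]++ -> VV[2]=[0, 3, 4], msg_vec=[0, 3, 4]; VV[1]=max(VV[1],msg_vec) then VV[1][1]++ -> VV[1]=[0, 4, 4]
Event 7: LOCAL 0: VV[0][0]++ -> VV[0]=[3, 1, 0]
Event 8: LOCAL 2: VV[2][2]++ -> VV[2]=[0, 3, 5]
Event 9: LOCAL 1: VV[1][1]++ -> VV[1]=[0, 5, 4]
Event 4 stamp: [0, 0, 2]
Event 7 stamp: [3, 1, 0]
[0, 0, 2] <= [3, 1, 0]? False
[3, 1, 0] <= [0, 0, 2]? False
Relation: concurrent

Answer: concurrent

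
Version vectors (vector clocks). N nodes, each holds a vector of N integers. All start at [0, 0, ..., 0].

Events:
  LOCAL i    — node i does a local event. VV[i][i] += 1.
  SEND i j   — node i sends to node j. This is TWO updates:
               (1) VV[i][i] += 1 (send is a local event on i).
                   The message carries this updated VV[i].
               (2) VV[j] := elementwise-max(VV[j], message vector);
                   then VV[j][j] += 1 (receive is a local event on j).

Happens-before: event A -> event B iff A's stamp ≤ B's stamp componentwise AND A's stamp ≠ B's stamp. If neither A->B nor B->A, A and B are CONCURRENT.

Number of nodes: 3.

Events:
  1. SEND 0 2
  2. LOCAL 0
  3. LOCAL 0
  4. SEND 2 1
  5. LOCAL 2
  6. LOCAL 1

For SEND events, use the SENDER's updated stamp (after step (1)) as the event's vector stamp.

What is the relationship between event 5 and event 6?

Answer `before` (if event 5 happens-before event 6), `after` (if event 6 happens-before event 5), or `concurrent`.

Initial: VV[0]=[0, 0, 0]
Initial: VV[1]=[0, 0, 0]
Initial: VV[2]=[0, 0, 0]
Event 1: SEND 0->2: VV[0][0]++ -> VV[0]=[1, 0, 0], msg_vec=[1, 0, 0]; VV[2]=max(VV[2],msg_vec) then VV[2][2]++ -> VV[2]=[1, 0, 1]
Event 2: LOCAL 0: VV[0][0]++ -> VV[0]=[2, 0, 0]
Event 3: LOCAL 0: VV[0][0]++ -> VV[0]=[3, 0, 0]
Event 4: SEND 2->1: VV[2][2]++ -> VV[2]=[1, 0, 2], msg_vec=[1, 0, 2]; VV[1]=max(VV[1],msg_vec) then VV[1][1]++ -> VV[1]=[1, 1, 2]
Event 5: LOCAL 2: VV[2][2]++ -> VV[2]=[1, 0, 3]
Event 6: LOCAL 1: VV[1][1]++ -> VV[1]=[1, 2, 2]
Event 5 stamp: [1, 0, 3]
Event 6 stamp: [1, 2, 2]
[1, 0, 3] <= [1, 2, 2]? False
[1, 2, 2] <= [1, 0, 3]? False
Relation: concurrent

Answer: concurrent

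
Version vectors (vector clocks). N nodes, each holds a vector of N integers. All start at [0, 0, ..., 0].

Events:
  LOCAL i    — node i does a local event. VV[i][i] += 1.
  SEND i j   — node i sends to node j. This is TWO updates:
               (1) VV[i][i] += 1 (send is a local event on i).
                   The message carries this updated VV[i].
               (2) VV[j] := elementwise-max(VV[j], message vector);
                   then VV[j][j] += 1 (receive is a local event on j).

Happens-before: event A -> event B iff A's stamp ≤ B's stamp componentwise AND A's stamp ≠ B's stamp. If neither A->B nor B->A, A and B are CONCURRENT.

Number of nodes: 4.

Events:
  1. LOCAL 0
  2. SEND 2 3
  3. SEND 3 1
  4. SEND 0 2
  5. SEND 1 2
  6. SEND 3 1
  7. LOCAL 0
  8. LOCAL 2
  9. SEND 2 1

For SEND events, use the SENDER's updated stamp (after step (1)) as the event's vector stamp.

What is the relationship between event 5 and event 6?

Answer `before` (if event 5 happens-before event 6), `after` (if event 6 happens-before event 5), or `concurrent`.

Answer: concurrent

Derivation:
Initial: VV[0]=[0, 0, 0, 0]
Initial: VV[1]=[0, 0, 0, 0]
Initial: VV[2]=[0, 0, 0, 0]
Initial: VV[3]=[0, 0, 0, 0]
Event 1: LOCAL 0: VV[0][0]++ -> VV[0]=[1, 0, 0, 0]
Event 2: SEND 2->3: VV[2][2]++ -> VV[2]=[0, 0, 1, 0], msg_vec=[0, 0, 1, 0]; VV[3]=max(VV[3],msg_vec) then VV[3][3]++ -> VV[3]=[0, 0, 1, 1]
Event 3: SEND 3->1: VV[3][3]++ -> VV[3]=[0, 0, 1, 2], msg_vec=[0, 0, 1, 2]; VV[1]=max(VV[1],msg_vec) then VV[1][1]++ -> VV[1]=[0, 1, 1, 2]
Event 4: SEND 0->2: VV[0][0]++ -> VV[0]=[2, 0, 0, 0], msg_vec=[2, 0, 0, 0]; VV[2]=max(VV[2],msg_vec) then VV[2][2]++ -> VV[2]=[2, 0, 2, 0]
Event 5: SEND 1->2: VV[1][1]++ -> VV[1]=[0, 2, 1, 2], msg_vec=[0, 2, 1, 2]; VV[2]=max(VV[2],msg_vec) then VV[2][2]++ -> VV[2]=[2, 2, 3, 2]
Event 6: SEND 3->1: VV[3][3]++ -> VV[3]=[0, 0, 1, 3], msg_vec=[0, 0, 1, 3]; VV[1]=max(VV[1],msg_vec) then VV[1][1]++ -> VV[1]=[0, 3, 1, 3]
Event 7: LOCAL 0: VV[0][0]++ -> VV[0]=[3, 0, 0, 0]
Event 8: LOCAL 2: VV[2][2]++ -> VV[2]=[2, 2, 4, 2]
Event 9: SEND 2->1: VV[2][2]++ -> VV[2]=[2, 2, 5, 2], msg_vec=[2, 2, 5, 2]; VV[1]=max(VV[1],msg_vec) then VV[1][1]++ -> VV[1]=[2, 4, 5, 3]
Event 5 stamp: [0, 2, 1, 2]
Event 6 stamp: [0, 0, 1, 3]
[0, 2, 1, 2] <= [0, 0, 1, 3]? False
[0, 0, 1, 3] <= [0, 2, 1, 2]? False
Relation: concurrent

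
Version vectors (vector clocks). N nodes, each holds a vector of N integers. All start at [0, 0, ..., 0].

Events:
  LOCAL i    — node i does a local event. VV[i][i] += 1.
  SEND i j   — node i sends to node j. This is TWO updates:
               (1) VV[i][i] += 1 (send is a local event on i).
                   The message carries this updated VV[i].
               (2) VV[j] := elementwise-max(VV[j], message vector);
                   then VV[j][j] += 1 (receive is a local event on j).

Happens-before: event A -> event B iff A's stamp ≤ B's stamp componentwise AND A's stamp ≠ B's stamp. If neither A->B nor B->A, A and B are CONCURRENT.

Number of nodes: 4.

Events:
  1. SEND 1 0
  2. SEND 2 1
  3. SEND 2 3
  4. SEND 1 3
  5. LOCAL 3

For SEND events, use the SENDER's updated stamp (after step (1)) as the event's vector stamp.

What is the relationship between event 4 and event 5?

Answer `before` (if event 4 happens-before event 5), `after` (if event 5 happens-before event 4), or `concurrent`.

Initial: VV[0]=[0, 0, 0, 0]
Initial: VV[1]=[0, 0, 0, 0]
Initial: VV[2]=[0, 0, 0, 0]
Initial: VV[3]=[0, 0, 0, 0]
Event 1: SEND 1->0: VV[1][1]++ -> VV[1]=[0, 1, 0, 0], msg_vec=[0, 1, 0, 0]; VV[0]=max(VV[0],msg_vec) then VV[0][0]++ -> VV[0]=[1, 1, 0, 0]
Event 2: SEND 2->1: VV[2][2]++ -> VV[2]=[0, 0, 1, 0], msg_vec=[0, 0, 1, 0]; VV[1]=max(VV[1],msg_vec) then VV[1][1]++ -> VV[1]=[0, 2, 1, 0]
Event 3: SEND 2->3: VV[2][2]++ -> VV[2]=[0, 0, 2, 0], msg_vec=[0, 0, 2, 0]; VV[3]=max(VV[3],msg_vec) then VV[3][3]++ -> VV[3]=[0, 0, 2, 1]
Event 4: SEND 1->3: VV[1][1]++ -> VV[1]=[0, 3, 1, 0], msg_vec=[0, 3, 1, 0]; VV[3]=max(VV[3],msg_vec) then VV[3][3]++ -> VV[3]=[0, 3, 2, 2]
Event 5: LOCAL 3: VV[3][3]++ -> VV[3]=[0, 3, 2, 3]
Event 4 stamp: [0, 3, 1, 0]
Event 5 stamp: [0, 3, 2, 3]
[0, 3, 1, 0] <= [0, 3, 2, 3]? True
[0, 3, 2, 3] <= [0, 3, 1, 0]? False
Relation: before

Answer: before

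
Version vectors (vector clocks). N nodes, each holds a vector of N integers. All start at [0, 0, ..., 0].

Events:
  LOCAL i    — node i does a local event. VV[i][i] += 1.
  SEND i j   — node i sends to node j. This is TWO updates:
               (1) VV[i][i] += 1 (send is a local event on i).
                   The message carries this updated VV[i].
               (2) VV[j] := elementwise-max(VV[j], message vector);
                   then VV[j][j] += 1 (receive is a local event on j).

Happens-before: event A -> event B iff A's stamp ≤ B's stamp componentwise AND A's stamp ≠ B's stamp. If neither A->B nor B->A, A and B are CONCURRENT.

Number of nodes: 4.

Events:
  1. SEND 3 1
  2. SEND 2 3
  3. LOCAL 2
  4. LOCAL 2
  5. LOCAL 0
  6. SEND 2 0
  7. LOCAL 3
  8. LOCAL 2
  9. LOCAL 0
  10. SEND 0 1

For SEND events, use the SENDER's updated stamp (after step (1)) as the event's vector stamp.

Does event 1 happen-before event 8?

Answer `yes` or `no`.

Answer: no

Derivation:
Initial: VV[0]=[0, 0, 0, 0]
Initial: VV[1]=[0, 0, 0, 0]
Initial: VV[2]=[0, 0, 0, 0]
Initial: VV[3]=[0, 0, 0, 0]
Event 1: SEND 3->1: VV[3][3]++ -> VV[3]=[0, 0, 0, 1], msg_vec=[0, 0, 0, 1]; VV[1]=max(VV[1],msg_vec) then VV[1][1]++ -> VV[1]=[0, 1, 0, 1]
Event 2: SEND 2->3: VV[2][2]++ -> VV[2]=[0, 0, 1, 0], msg_vec=[0, 0, 1, 0]; VV[3]=max(VV[3],msg_vec) then VV[3][3]++ -> VV[3]=[0, 0, 1, 2]
Event 3: LOCAL 2: VV[2][2]++ -> VV[2]=[0, 0, 2, 0]
Event 4: LOCAL 2: VV[2][2]++ -> VV[2]=[0, 0, 3, 0]
Event 5: LOCAL 0: VV[0][0]++ -> VV[0]=[1, 0, 0, 0]
Event 6: SEND 2->0: VV[2][2]++ -> VV[2]=[0, 0, 4, 0], msg_vec=[0, 0, 4, 0]; VV[0]=max(VV[0],msg_vec) then VV[0][0]++ -> VV[0]=[2, 0, 4, 0]
Event 7: LOCAL 3: VV[3][3]++ -> VV[3]=[0, 0, 1, 3]
Event 8: LOCAL 2: VV[2][2]++ -> VV[2]=[0, 0, 5, 0]
Event 9: LOCAL 0: VV[0][0]++ -> VV[0]=[3, 0, 4, 0]
Event 10: SEND 0->1: VV[0][0]++ -> VV[0]=[4, 0, 4, 0], msg_vec=[4, 0, 4, 0]; VV[1]=max(VV[1],msg_vec) then VV[1][1]++ -> VV[1]=[4, 2, 4, 1]
Event 1 stamp: [0, 0, 0, 1]
Event 8 stamp: [0, 0, 5, 0]
[0, 0, 0, 1] <= [0, 0, 5, 0]? False. Equal? False. Happens-before: False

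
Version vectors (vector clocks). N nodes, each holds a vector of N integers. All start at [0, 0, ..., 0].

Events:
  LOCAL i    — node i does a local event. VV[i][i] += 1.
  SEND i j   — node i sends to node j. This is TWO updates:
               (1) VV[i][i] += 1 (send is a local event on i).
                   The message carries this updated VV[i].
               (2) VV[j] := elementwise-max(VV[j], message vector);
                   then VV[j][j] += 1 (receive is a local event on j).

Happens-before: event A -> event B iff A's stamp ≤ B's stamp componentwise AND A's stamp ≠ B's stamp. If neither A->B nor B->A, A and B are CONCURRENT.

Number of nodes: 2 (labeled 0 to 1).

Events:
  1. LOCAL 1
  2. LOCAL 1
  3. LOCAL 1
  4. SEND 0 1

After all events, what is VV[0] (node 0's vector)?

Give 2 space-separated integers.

Answer: 1 0

Derivation:
Initial: VV[0]=[0, 0]
Initial: VV[1]=[0, 0]
Event 1: LOCAL 1: VV[1][1]++ -> VV[1]=[0, 1]
Event 2: LOCAL 1: VV[1][1]++ -> VV[1]=[0, 2]
Event 3: LOCAL 1: VV[1][1]++ -> VV[1]=[0, 3]
Event 4: SEND 0->1: VV[0][0]++ -> VV[0]=[1, 0], msg_vec=[1, 0]; VV[1]=max(VV[1],msg_vec) then VV[1][1]++ -> VV[1]=[1, 4]
Final vectors: VV[0]=[1, 0]; VV[1]=[1, 4]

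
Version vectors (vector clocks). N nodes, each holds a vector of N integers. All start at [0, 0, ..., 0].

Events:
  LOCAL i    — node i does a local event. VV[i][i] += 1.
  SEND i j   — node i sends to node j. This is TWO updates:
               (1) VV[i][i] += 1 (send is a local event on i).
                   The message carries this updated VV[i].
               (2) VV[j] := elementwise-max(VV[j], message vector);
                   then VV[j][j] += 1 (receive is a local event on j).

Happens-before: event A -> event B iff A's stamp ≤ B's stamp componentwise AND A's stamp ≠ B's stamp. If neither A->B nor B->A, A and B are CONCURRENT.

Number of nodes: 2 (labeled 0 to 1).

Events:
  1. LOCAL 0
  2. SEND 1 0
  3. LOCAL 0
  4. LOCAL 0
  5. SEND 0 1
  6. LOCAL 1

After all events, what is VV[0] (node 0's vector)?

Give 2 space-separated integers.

Initial: VV[0]=[0, 0]
Initial: VV[1]=[0, 0]
Event 1: LOCAL 0: VV[0][0]++ -> VV[0]=[1, 0]
Event 2: SEND 1->0: VV[1][1]++ -> VV[1]=[0, 1], msg_vec=[0, 1]; VV[0]=max(VV[0],msg_vec) then VV[0][0]++ -> VV[0]=[2, 1]
Event 3: LOCAL 0: VV[0][0]++ -> VV[0]=[3, 1]
Event 4: LOCAL 0: VV[0][0]++ -> VV[0]=[4, 1]
Event 5: SEND 0->1: VV[0][0]++ -> VV[0]=[5, 1], msg_vec=[5, 1]; VV[1]=max(VV[1],msg_vec) then VV[1][1]++ -> VV[1]=[5, 2]
Event 6: LOCAL 1: VV[1][1]++ -> VV[1]=[5, 3]
Final vectors: VV[0]=[5, 1]; VV[1]=[5, 3]

Answer: 5 1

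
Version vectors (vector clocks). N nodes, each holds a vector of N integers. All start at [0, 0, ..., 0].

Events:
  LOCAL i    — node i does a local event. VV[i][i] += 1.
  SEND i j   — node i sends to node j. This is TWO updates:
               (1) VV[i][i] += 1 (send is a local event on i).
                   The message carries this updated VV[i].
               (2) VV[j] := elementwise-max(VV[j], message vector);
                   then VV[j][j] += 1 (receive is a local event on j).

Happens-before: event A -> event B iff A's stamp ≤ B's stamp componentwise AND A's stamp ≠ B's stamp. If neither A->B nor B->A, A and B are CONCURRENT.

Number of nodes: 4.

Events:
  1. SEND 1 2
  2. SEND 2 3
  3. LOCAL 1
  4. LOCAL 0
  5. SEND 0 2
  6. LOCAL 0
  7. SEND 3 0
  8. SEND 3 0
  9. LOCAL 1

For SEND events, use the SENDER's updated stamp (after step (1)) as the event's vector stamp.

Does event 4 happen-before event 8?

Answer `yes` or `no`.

Answer: no

Derivation:
Initial: VV[0]=[0, 0, 0, 0]
Initial: VV[1]=[0, 0, 0, 0]
Initial: VV[2]=[0, 0, 0, 0]
Initial: VV[3]=[0, 0, 0, 0]
Event 1: SEND 1->2: VV[1][1]++ -> VV[1]=[0, 1, 0, 0], msg_vec=[0, 1, 0, 0]; VV[2]=max(VV[2],msg_vec) then VV[2][2]++ -> VV[2]=[0, 1, 1, 0]
Event 2: SEND 2->3: VV[2][2]++ -> VV[2]=[0, 1, 2, 0], msg_vec=[0, 1, 2, 0]; VV[3]=max(VV[3],msg_vec) then VV[3][3]++ -> VV[3]=[0, 1, 2, 1]
Event 3: LOCAL 1: VV[1][1]++ -> VV[1]=[0, 2, 0, 0]
Event 4: LOCAL 0: VV[0][0]++ -> VV[0]=[1, 0, 0, 0]
Event 5: SEND 0->2: VV[0][0]++ -> VV[0]=[2, 0, 0, 0], msg_vec=[2, 0, 0, 0]; VV[2]=max(VV[2],msg_vec) then VV[2][2]++ -> VV[2]=[2, 1, 3, 0]
Event 6: LOCAL 0: VV[0][0]++ -> VV[0]=[3, 0, 0, 0]
Event 7: SEND 3->0: VV[3][3]++ -> VV[3]=[0, 1, 2, 2], msg_vec=[0, 1, 2, 2]; VV[0]=max(VV[0],msg_vec) then VV[0][0]++ -> VV[0]=[4, 1, 2, 2]
Event 8: SEND 3->0: VV[3][3]++ -> VV[3]=[0, 1, 2, 3], msg_vec=[0, 1, 2, 3]; VV[0]=max(VV[0],msg_vec) then VV[0][0]++ -> VV[0]=[5, 1, 2, 3]
Event 9: LOCAL 1: VV[1][1]++ -> VV[1]=[0, 3, 0, 0]
Event 4 stamp: [1, 0, 0, 0]
Event 8 stamp: [0, 1, 2, 3]
[1, 0, 0, 0] <= [0, 1, 2, 3]? False. Equal? False. Happens-before: False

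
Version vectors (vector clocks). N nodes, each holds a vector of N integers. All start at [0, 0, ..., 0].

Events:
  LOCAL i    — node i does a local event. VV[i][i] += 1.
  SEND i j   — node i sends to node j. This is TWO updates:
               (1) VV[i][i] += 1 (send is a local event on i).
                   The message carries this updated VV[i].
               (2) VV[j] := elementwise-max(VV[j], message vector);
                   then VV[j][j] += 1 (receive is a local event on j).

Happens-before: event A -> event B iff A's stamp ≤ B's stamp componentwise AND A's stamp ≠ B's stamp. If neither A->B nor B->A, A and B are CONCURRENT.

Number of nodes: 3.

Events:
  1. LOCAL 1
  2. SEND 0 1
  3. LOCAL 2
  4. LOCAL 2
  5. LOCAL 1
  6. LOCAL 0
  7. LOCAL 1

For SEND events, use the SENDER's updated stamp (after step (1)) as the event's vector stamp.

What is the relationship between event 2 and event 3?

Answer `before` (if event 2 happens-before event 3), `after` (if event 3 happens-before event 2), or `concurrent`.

Initial: VV[0]=[0, 0, 0]
Initial: VV[1]=[0, 0, 0]
Initial: VV[2]=[0, 0, 0]
Event 1: LOCAL 1: VV[1][1]++ -> VV[1]=[0, 1, 0]
Event 2: SEND 0->1: VV[0][0]++ -> VV[0]=[1, 0, 0], msg_vec=[1, 0, 0]; VV[1]=max(VV[1],msg_vec) then VV[1][1]++ -> VV[1]=[1, 2, 0]
Event 3: LOCAL 2: VV[2][2]++ -> VV[2]=[0, 0, 1]
Event 4: LOCAL 2: VV[2][2]++ -> VV[2]=[0, 0, 2]
Event 5: LOCAL 1: VV[1][1]++ -> VV[1]=[1, 3, 0]
Event 6: LOCAL 0: VV[0][0]++ -> VV[0]=[2, 0, 0]
Event 7: LOCAL 1: VV[1][1]++ -> VV[1]=[1, 4, 0]
Event 2 stamp: [1, 0, 0]
Event 3 stamp: [0, 0, 1]
[1, 0, 0] <= [0, 0, 1]? False
[0, 0, 1] <= [1, 0, 0]? False
Relation: concurrent

Answer: concurrent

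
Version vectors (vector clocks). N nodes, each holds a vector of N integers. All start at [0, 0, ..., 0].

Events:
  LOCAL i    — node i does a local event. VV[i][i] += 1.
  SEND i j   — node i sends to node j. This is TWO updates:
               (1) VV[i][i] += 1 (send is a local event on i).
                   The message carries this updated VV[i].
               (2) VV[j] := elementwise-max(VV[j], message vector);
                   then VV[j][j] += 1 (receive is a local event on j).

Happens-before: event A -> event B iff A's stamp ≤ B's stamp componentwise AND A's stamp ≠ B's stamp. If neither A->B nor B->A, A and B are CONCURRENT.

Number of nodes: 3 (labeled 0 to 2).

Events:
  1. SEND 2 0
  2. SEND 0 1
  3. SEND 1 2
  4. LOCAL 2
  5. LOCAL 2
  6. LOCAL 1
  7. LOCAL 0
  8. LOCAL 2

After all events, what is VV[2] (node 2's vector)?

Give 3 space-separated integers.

Initial: VV[0]=[0, 0, 0]
Initial: VV[1]=[0, 0, 0]
Initial: VV[2]=[0, 0, 0]
Event 1: SEND 2->0: VV[2][2]++ -> VV[2]=[0, 0, 1], msg_vec=[0, 0, 1]; VV[0]=max(VV[0],msg_vec) then VV[0][0]++ -> VV[0]=[1, 0, 1]
Event 2: SEND 0->1: VV[0][0]++ -> VV[0]=[2, 0, 1], msg_vec=[2, 0, 1]; VV[1]=max(VV[1],msg_vec) then VV[1][1]++ -> VV[1]=[2, 1, 1]
Event 3: SEND 1->2: VV[1][1]++ -> VV[1]=[2, 2, 1], msg_vec=[2, 2, 1]; VV[2]=max(VV[2],msg_vec) then VV[2][2]++ -> VV[2]=[2, 2, 2]
Event 4: LOCAL 2: VV[2][2]++ -> VV[2]=[2, 2, 3]
Event 5: LOCAL 2: VV[2][2]++ -> VV[2]=[2, 2, 4]
Event 6: LOCAL 1: VV[1][1]++ -> VV[1]=[2, 3, 1]
Event 7: LOCAL 0: VV[0][0]++ -> VV[0]=[3, 0, 1]
Event 8: LOCAL 2: VV[2][2]++ -> VV[2]=[2, 2, 5]
Final vectors: VV[0]=[3, 0, 1]; VV[1]=[2, 3, 1]; VV[2]=[2, 2, 5]

Answer: 2 2 5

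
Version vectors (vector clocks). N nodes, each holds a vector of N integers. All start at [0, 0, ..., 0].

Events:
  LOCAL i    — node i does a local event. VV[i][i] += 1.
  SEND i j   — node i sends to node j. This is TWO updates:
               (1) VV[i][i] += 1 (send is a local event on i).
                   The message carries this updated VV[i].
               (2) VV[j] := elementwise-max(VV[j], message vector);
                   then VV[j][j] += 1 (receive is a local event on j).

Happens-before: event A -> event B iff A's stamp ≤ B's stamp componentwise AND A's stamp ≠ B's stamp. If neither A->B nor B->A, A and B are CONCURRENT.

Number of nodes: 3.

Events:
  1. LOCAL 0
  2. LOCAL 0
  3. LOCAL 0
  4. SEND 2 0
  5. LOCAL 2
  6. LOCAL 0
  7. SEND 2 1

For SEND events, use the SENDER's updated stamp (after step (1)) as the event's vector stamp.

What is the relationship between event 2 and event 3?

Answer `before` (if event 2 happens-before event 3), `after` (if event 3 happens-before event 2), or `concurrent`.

Initial: VV[0]=[0, 0, 0]
Initial: VV[1]=[0, 0, 0]
Initial: VV[2]=[0, 0, 0]
Event 1: LOCAL 0: VV[0][0]++ -> VV[0]=[1, 0, 0]
Event 2: LOCAL 0: VV[0][0]++ -> VV[0]=[2, 0, 0]
Event 3: LOCAL 0: VV[0][0]++ -> VV[0]=[3, 0, 0]
Event 4: SEND 2->0: VV[2][2]++ -> VV[2]=[0, 0, 1], msg_vec=[0, 0, 1]; VV[0]=max(VV[0],msg_vec) then VV[0][0]++ -> VV[0]=[4, 0, 1]
Event 5: LOCAL 2: VV[2][2]++ -> VV[2]=[0, 0, 2]
Event 6: LOCAL 0: VV[0][0]++ -> VV[0]=[5, 0, 1]
Event 7: SEND 2->1: VV[2][2]++ -> VV[2]=[0, 0, 3], msg_vec=[0, 0, 3]; VV[1]=max(VV[1],msg_vec) then VV[1][1]++ -> VV[1]=[0, 1, 3]
Event 2 stamp: [2, 0, 0]
Event 3 stamp: [3, 0, 0]
[2, 0, 0] <= [3, 0, 0]? True
[3, 0, 0] <= [2, 0, 0]? False
Relation: before

Answer: before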